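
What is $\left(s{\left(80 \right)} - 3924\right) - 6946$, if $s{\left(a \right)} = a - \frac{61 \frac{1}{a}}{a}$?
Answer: $- \frac{69056061}{6400} \approx -10790.0$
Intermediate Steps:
$s{\left(a \right)} = a - \frac{61}{a^{2}}$
$\left(s{\left(80 \right)} - 3924\right) - 6946 = \left(\left(80 - \frac{61}{6400}\right) - 3924\right) - 6946 = \left(\frac{511939}{6400} - 3924\right) - 6946 = - \frac{24601661}{6400} - 6946 = - \frac{69056061}{6400}$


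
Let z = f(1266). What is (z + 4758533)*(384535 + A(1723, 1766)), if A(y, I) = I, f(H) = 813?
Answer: 1838540119146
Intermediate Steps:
z = 813
(z + 4758533)*(384535 + A(1723, 1766)) = (813 + 4758533)*(384535 + 1766) = 4759346*386301 = 1838540119146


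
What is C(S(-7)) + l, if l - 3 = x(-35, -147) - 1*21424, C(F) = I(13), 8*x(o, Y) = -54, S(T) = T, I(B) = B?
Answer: -85659/4 ≈ -21415.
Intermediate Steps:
x(o, Y) = -27/4 (x(o, Y) = (1/8)*(-54) = -27/4)
C(F) = 13
l = -85711/4 (l = 3 + (-27/4 - 1*21424) = 3 + (-27/4 - 21424) = 3 - 85723/4 = -85711/4 ≈ -21428.)
C(S(-7)) + l = 13 - 85711/4 = -85659/4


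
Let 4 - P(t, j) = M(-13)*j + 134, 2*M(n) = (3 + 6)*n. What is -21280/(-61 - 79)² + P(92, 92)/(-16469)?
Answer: -809642/576415 ≈ -1.4046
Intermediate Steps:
M(n) = 9*n/2 (M(n) = ((3 + 6)*n)/2 = (9*n)/2 = 9*n/2)
P(t, j) = -130 + 117*j/2 (P(t, j) = 4 - (((9/2)*(-13))*j + 134) = 4 - (-117*j/2 + 134) = 4 - (134 - 117*j/2) = 4 + (-134 + 117*j/2) = -130 + 117*j/2)
-21280/(-61 - 79)² + P(92, 92)/(-16469) = -21280/(-61 - 79)² + (-130 + (117/2)*92)/(-16469) = -21280/((-140)²) + (-130 + 5382)*(-1/16469) = -21280/19600 + 5252*(-1/16469) = -21280*1/19600 - 5252/16469 = -38/35 - 5252/16469 = -809642/576415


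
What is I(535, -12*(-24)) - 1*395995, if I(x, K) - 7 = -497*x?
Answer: -661883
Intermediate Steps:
I(x, K) = 7 - 497*x
I(535, -12*(-24)) - 1*395995 = (7 - 497*535) - 1*395995 = (7 - 265895) - 395995 = -265888 - 395995 = -661883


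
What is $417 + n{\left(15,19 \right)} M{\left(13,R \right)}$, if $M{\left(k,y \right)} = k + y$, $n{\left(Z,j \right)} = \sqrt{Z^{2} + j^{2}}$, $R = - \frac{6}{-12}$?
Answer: $417 + \frac{27 \sqrt{586}}{2} \approx 743.8$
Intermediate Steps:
$R = \frac{1}{2}$ ($R = \left(-6\right) \left(- \frac{1}{12}\right) = \frac{1}{2} \approx 0.5$)
$417 + n{\left(15,19 \right)} M{\left(13,R \right)} = 417 + \sqrt{15^{2} + 19^{2}} \left(13 + \frac{1}{2}\right) = 417 + \sqrt{225 + 361} \cdot \frac{27}{2} = 417 + \sqrt{586} \cdot \frac{27}{2} = 417 + \frac{27 \sqrt{586}}{2}$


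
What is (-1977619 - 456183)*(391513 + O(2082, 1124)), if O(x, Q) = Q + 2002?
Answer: -960473187478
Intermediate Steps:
O(x, Q) = 2002 + Q
(-1977619 - 456183)*(391513 + O(2082, 1124)) = (-1977619 - 456183)*(391513 + (2002 + 1124)) = -2433802*(391513 + 3126) = -2433802*394639 = -960473187478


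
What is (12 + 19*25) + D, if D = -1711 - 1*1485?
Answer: -2709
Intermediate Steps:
D = -3196 (D = -1711 - 1485 = -3196)
(12 + 19*25) + D = (12 + 19*25) - 3196 = (12 + 475) - 3196 = 487 - 3196 = -2709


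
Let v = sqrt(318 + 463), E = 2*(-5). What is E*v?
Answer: -10*sqrt(781) ≈ -279.46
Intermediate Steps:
E = -10
v = sqrt(781) ≈ 27.946
E*v = -10*sqrt(781)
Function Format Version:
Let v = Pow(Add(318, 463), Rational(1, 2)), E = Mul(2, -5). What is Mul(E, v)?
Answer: Mul(-10, Pow(781, Rational(1, 2))) ≈ -279.46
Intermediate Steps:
E = -10
v = Pow(781, Rational(1, 2)) ≈ 27.946
Mul(E, v) = Mul(-10, Pow(781, Rational(1, 2)))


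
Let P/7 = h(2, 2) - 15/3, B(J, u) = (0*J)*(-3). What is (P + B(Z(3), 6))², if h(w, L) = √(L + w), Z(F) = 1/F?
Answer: 441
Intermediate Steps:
B(J, u) = 0 (B(J, u) = 0*(-3) = 0)
P = -21 (P = 7*(√(2 + 2) - 15/3) = 7*(√4 - 15/3) = 7*(2 - 1*5) = 7*(2 - 5) = 7*(-3) = -21)
(P + B(Z(3), 6))² = (-21 + 0)² = (-21)² = 441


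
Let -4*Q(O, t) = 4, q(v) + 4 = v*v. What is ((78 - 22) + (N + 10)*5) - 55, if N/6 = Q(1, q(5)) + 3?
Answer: 111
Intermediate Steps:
q(v) = -4 + v**2 (q(v) = -4 + v*v = -4 + v**2)
Q(O, t) = -1 (Q(O, t) = -1/4*4 = -1)
N = 12 (N = 6*(-1 + 3) = 6*2 = 12)
((78 - 22) + (N + 10)*5) - 55 = ((78 - 22) + (12 + 10)*5) - 55 = (56 + 22*5) - 55 = (56 + 110) - 55 = 166 - 55 = 111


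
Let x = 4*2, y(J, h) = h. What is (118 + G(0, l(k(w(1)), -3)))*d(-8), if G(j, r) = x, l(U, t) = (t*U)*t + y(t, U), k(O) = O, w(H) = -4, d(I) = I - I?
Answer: 0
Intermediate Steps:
d(I) = 0
l(U, t) = U + U*t² (l(U, t) = (t*U)*t + U = (U*t)*t + U = U*t² + U = U + U*t²)
x = 8
G(j, r) = 8
(118 + G(0, l(k(w(1)), -3)))*d(-8) = (118 + 8)*0 = 126*0 = 0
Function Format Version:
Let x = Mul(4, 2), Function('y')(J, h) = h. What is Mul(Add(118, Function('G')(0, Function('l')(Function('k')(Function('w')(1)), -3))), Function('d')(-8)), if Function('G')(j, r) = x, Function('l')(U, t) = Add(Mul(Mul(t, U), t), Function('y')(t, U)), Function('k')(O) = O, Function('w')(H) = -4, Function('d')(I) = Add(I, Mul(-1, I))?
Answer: 0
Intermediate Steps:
Function('d')(I) = 0
Function('l')(U, t) = Add(U, Mul(U, Pow(t, 2))) (Function('l')(U, t) = Add(Mul(Mul(t, U), t), U) = Add(Mul(Mul(U, t), t), U) = Add(Mul(U, Pow(t, 2)), U) = Add(U, Mul(U, Pow(t, 2))))
x = 8
Function('G')(j, r) = 8
Mul(Add(118, Function('G')(0, Function('l')(Function('k')(Function('w')(1)), -3))), Function('d')(-8)) = Mul(Add(118, 8), 0) = Mul(126, 0) = 0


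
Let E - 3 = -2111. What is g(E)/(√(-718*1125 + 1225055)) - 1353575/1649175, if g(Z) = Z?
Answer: -54143/65967 - 2108*√417305/417305 ≈ -4.0840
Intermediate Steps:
E = -2108 (E = 3 - 2111 = -2108)
g(E)/(√(-718*1125 + 1225055)) - 1353575/1649175 = -2108/√(-718*1125 + 1225055) - 1353575/1649175 = -2108/√(-807750 + 1225055) - 1353575*1/1649175 = -2108*√417305/417305 - 54143/65967 = -54143/65967 - 2108*√417305/417305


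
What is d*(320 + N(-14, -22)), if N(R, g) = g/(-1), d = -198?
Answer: -67716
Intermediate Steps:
N(R, g) = -g
d*(320 + N(-14, -22)) = -198*(320 - 1*(-22)) = -198*(320 + 22) = -198*342 = -67716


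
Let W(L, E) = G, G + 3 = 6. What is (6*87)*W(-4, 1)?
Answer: 1566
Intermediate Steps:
G = 3 (G = -3 + 6 = 3)
W(L, E) = 3
(6*87)*W(-4, 1) = (6*87)*3 = 522*3 = 1566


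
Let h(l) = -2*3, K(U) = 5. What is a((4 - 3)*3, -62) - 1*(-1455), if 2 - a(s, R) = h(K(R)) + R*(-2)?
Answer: 1339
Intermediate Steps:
h(l) = -6
a(s, R) = 8 + 2*R (a(s, R) = 2 - (-6 + R*(-2)) = 2 - (-6 - 2*R) = 2 + (6 + 2*R) = 8 + 2*R)
a((4 - 3)*3, -62) - 1*(-1455) = (8 + 2*(-62)) - 1*(-1455) = (8 - 124) + 1455 = -116 + 1455 = 1339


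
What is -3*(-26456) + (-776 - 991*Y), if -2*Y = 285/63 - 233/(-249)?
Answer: 47233678/581 ≈ 81297.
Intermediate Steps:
Y = -1586/581 (Y = -(285/63 - 233/(-249))/2 = -(285*(1/63) - 233*(-1/249))/2 = -(95/21 + 233/249)/2 = -½*3172/581 = -1586/581 ≈ -2.7298)
-3*(-26456) + (-776 - 991*Y) = -3*(-26456) + (-776 - 991*(-1586/581)) = 79368 + (-776 + 1571726/581) = 79368 + 1120870/581 = 47233678/581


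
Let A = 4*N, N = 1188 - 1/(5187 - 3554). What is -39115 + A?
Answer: -56114783/1633 ≈ -34363.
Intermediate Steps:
N = 1940003/1633 (N = 1188 - 1/1633 = 1940003/1633 ≈ 1188.0)
A = 7760012/1633 (A = 4*(1940003/1633) = 7760012/1633 ≈ 4752.0)
-39115 + A = -39115 + 7760012/1633 = -56114783/1633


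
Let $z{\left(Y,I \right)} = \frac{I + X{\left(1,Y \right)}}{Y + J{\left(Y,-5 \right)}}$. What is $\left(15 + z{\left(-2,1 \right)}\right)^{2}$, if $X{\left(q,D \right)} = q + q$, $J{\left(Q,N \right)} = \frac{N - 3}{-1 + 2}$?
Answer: $\frac{21609}{100} \approx 216.09$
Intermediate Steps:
$J{\left(Q,N \right)} = -3 + N$ ($J{\left(Q,N \right)} = \frac{-3 + N}{1} = \left(-3 + N\right) 1 = -3 + N$)
$X{\left(q,D \right)} = 2 q$
$z{\left(Y,I \right)} = \frac{2 + I}{-8 + Y}$ ($z{\left(Y,I \right)} = \frac{I + 2 \cdot 1}{Y - 8} = \frac{I + 2}{Y - 8} = \frac{2 + I}{-8 + Y}$)
$\left(15 + z{\left(-2,1 \right)}\right)^{2} = \left(15 + \frac{2 + 1}{-8 - 2}\right)^{2} = \left(15 + \frac{1}{-10} \cdot 3\right)^{2} = \left(15 - \frac{3}{10}\right)^{2} = \left(\frac{147}{10}\right)^{2} = \frac{21609}{100}$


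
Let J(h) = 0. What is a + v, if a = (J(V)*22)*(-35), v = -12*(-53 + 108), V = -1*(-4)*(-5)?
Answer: -660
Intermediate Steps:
V = -20 (V = 4*(-5) = -20)
v = -660 (v = -12*55 = -660)
a = 0 (a = (0*22)*(-35) = 0*(-35) = 0)
a + v = 0 - 660 = -660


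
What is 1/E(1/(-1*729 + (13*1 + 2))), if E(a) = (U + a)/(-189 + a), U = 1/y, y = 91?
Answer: -1754311/89 ≈ -19711.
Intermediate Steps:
U = 1/91 ≈ 0.010989
E(a) = (1/91 + a)/(-189 + a)
1/E(1/(-1*729 + (13*1 + 2))) = 1/((1/91 + 1/(-1*729 + (13*1 + 2)))/(-189 + 1/(-1*729 + (13*1 + 2)))) = 1/((1/91 + 1/(-729 + (13 + 2)))/(-189 + 1/(-729 + (13 + 2)))) = 1/((1/91 + 1/(-729 + 15))/(-189 + 1/(-729 + 15))) = 1/((1/91 + 1/(-714))/(-189 + 1/(-714))) = 1/((1/91 - 1/714)/(-189 - 1/714)) = 1/((89/9282)/(-134947/714)) = 1/(-714/134947*89/9282) = 1/(-89/1754311) = -1754311/89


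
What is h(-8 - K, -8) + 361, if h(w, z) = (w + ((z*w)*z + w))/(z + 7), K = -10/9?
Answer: 2447/3 ≈ 815.67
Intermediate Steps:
K = -10/9 (K = -10*1/9 = -10/9 ≈ -1.1111)
h(w, z) = (2*w + w*z**2)/(7 + z) (h(w, z) = (w + ((w*z)*z + w))/(7 + z) = (w + (w*z**2 + w))/(7 + z) = (w + (w + w*z**2))/(7 + z) = (2*w + w*z**2)/(7 + z))
h(-8 - K, -8) + 361 = (-8 - 1*(-10/9))*(2 + (-8)**2)/(7 - 8) + 361 = (-8 + 10/9)*(2 + 64)/(-1) + 361 = -62/9*(-1)*66 + 361 = 1364/3 + 361 = 2447/3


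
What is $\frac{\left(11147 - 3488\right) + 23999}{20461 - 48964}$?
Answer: $- \frac{31658}{28503} \approx -1.1107$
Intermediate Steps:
$\frac{\left(11147 - 3488\right) + 23999}{20461 - 48964} = \frac{\left(11147 - 3488\right) + 23999}{-28503} = \left(7659 + 23999\right) \left(- \frac{1}{28503}\right) = 31658 \left(- \frac{1}{28503}\right) = - \frac{31658}{28503}$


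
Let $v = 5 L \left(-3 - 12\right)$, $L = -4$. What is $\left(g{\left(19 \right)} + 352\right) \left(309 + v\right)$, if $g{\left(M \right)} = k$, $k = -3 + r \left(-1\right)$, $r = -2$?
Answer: $213759$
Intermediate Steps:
$k = -1$ ($k = -3 - -2 = -3 + 2 = -1$)
$g{\left(M \right)} = -1$
$v = 300$ ($v = 5 \left(-4\right) \left(-3 - 12\right) = - 20 \left(-3 - 12\right) = \left(-20\right) \left(-15\right) = 300$)
$\left(g{\left(19 \right)} + 352\right) \left(309 + v\right) = \left(-1 + 352\right) \left(309 + 300\right) = 351 \cdot 609 = 213759$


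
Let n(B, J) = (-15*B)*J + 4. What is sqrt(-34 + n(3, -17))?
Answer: 7*sqrt(15) ≈ 27.111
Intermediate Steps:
n(B, J) = 4 - 15*B*J (n(B, J) = -15*B*J + 4 = 4 - 15*B*J)
sqrt(-34 + n(3, -17)) = sqrt(-34 + (4 - 15*3*(-17))) = sqrt(-34 + (4 + 765)) = sqrt(-34 + 769) = sqrt(735) = 7*sqrt(15)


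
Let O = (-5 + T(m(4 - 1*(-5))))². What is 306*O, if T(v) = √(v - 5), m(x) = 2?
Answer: 6732 - 3060*I*√3 ≈ 6732.0 - 5300.1*I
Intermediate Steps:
T(v) = √(-5 + v)
O = (-5 + I*√3)² (O = (-5 + √(-5 + 2))² = (-5 + √(-3))² = (-5 + I*√3)² ≈ 22.0 - 17.32*I)
306*O = 306*(5 - I*√3)²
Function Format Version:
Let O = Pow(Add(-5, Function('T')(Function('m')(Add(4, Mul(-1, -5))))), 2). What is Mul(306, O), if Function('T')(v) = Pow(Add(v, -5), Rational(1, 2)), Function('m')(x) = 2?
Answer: Add(6732, Mul(-3060, I, Pow(3, Rational(1, 2)))) ≈ Add(6732.0, Mul(-5300.1, I))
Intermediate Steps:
Function('T')(v) = Pow(Add(-5, v), Rational(1, 2))
O = Pow(Add(-5, Mul(I, Pow(3, Rational(1, 2)))), 2) (O = Pow(Add(-5, Pow(Add(-5, 2), Rational(1, 2))), 2) = Pow(Add(-5, Pow(-3, Rational(1, 2))), 2) = Pow(Add(-5, Mul(I, Pow(3, Rational(1, 2)))), 2) ≈ Add(22.000, Mul(-17.320, I)))
Mul(306, O) = Mul(306, Pow(Add(5, Mul(-1, I, Pow(3, Rational(1, 2)))), 2))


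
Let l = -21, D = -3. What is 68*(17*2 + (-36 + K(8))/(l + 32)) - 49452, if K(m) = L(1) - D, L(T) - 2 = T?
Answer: -520580/11 ≈ -47325.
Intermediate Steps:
L(T) = 2 + T
K(m) = 6 (K(m) = (2 + 1) - 1*(-3) = 3 + 3 = 6)
68*(17*2 + (-36 + K(8))/(l + 32)) - 49452 = 68*(17*2 + (-36 + 6)/(-21 + 32)) - 49452 = 68*(34 - 30/11) - 49452 = 68*(344/11) - 49452 = 23392/11 - 49452 = -520580/11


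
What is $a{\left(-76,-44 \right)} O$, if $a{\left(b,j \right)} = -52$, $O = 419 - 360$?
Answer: $-3068$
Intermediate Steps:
$O = 59$ ($O = 419 - 360 = 59$)
$a{\left(-76,-44 \right)} O = \left(-52\right) 59 = -3068$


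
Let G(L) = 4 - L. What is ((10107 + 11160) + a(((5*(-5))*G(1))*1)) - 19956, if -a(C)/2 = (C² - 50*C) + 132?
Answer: -17703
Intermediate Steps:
a(C) = -264 - 2*C² + 100*C (a(C) = -2*((C² - 50*C) + 132) = -2*(132 + C² - 50*C) = -264 - 2*C² + 100*C)
((10107 + 11160) + a(((5*(-5))*G(1))*1)) - 19956 = ((10107 + 11160) + (-264 - 2*625*(4 - 1*1)² + 100*(((5*(-5))*(4 - 1*1))*1))) - 19956 = (21267 + (-264 - 2*625*(4 - 1)² + 100*(-25*(4 - 1)*1))) - 19956 = (21267 + (-264 - 2*(-25*3*1)² + 100*(-25*3*1))) - 19956 = (21267 + (-264 - 2*(-75*1)² + 100*(-75*1))) - 19956 = (21267 + (-264 - 2*(-75)² + 100*(-75))) - 19956 = (21267 + (-264 - 2*5625 - 7500)) - 19956 = (21267 + (-264 - 11250 - 7500)) - 19956 = (21267 - 19014) - 19956 = 2253 - 19956 = -17703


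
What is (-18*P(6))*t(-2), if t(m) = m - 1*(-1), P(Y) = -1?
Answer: -18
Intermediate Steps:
t(m) = 1 + m (t(m) = m + 1 = 1 + m)
(-18*P(6))*t(-2) = (-18*(-1))*(1 - 2) = 18*(-1) = -18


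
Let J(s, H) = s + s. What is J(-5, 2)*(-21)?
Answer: 210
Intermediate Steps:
J(s, H) = 2*s
J(-5, 2)*(-21) = (2*(-5))*(-21) = -10*(-21) = 210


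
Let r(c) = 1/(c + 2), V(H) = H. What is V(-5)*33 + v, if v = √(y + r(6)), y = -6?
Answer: -165 + I*√94/4 ≈ -165.0 + 2.4238*I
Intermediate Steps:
r(c) = 1/(2 + c)
v = I*√94/4 (v = √(-6 + 1/(2 + 6)) = √(-6 + 1/8) = √(-6 + ⅛) = √(-47/8) = I*√94/4 ≈ 2.4238*I)
V(-5)*33 + v = -5*33 + I*√94/4 = -165 + I*√94/4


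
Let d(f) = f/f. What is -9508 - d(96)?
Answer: -9509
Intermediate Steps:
d(f) = 1
-9508 - d(96) = -9508 - 1*1 = -9508 - 1 = -9509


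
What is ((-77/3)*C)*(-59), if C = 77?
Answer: 349811/3 ≈ 1.1660e+5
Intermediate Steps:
((-77/3)*C)*(-59) = (-77/3*77)*(-59) = (-77*1/3*77)*(-59) = -77/3*77*(-59) = -5929/3*(-59) = 349811/3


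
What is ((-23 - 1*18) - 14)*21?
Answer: -1155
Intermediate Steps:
((-23 - 1*18) - 14)*21 = ((-23 - 18) - 14)*21 = (-41 - 14)*21 = -55*21 = -1155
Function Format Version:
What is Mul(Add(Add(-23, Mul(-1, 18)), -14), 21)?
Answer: -1155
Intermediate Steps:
Mul(Add(Add(-23, Mul(-1, 18)), -14), 21) = Mul(Add(Add(-23, -18), -14), 21) = Mul(Add(-41, -14), 21) = Mul(-55, 21) = -1155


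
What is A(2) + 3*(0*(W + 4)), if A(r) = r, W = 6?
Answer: 2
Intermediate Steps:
A(2) + 3*(0*(W + 4)) = 2 + 3*(0*(6 + 4)) = 2 + 3*(0*10) = 2 + 3*0 = 2 + 0 = 2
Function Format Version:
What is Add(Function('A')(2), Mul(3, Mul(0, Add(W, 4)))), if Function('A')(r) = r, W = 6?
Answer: 2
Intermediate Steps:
Add(Function('A')(2), Mul(3, Mul(0, Add(W, 4)))) = Add(2, Mul(3, Mul(0, Add(6, 4)))) = Add(2, Mul(3, Mul(0, 10))) = Add(2, Mul(3, 0)) = Add(2, 0) = 2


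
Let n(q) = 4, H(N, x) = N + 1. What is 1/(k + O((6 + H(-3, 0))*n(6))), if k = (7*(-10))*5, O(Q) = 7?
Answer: -1/343 ≈ -0.0029155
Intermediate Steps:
H(N, x) = 1 + N
k = -350 (k = -70*5 = -350)
1/(k + O((6 + H(-3, 0))*n(6))) = 1/(-350 + 7) = 1/(-343) = -1/343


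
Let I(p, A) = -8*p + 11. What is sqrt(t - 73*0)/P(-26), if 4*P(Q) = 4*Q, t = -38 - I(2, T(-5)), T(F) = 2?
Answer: -I*sqrt(33)/26 ≈ -0.22094*I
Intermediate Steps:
I(p, A) = 11 - 8*p
t = -33 (t = -38 - (11 - 8*2) = -38 - (11 - 16) = -38 - 1*(-5) = -38 + 5 = -33)
P(Q) = Q (P(Q) = (4*Q)/4 = Q)
sqrt(t - 73*0)/P(-26) = sqrt(-33 - 73*0)/(-26) = sqrt(-33 + 0)*(-1/26) = sqrt(-33)*(-1/26) = (I*sqrt(33))*(-1/26) = -I*sqrt(33)/26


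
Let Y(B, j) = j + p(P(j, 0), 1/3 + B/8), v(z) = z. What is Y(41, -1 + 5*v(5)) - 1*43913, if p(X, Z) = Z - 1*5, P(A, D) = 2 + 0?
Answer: -1053325/24 ≈ -43889.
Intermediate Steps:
P(A, D) = 2
p(X, Z) = -5 + Z (p(X, Z) = Z - 5 = -5 + Z)
Y(B, j) = -14/3 + j + B/8 (Y(B, j) = j + (-5 + (1/3 + B/8)) = j + (-5 + (1*(⅓) + B*(⅛))) = j + (-5 + (⅓ + B/8)) = j + (-14/3 + B/8) = -14/3 + j + B/8)
Y(41, -1 + 5*v(5)) - 1*43913 = (-14/3 + (-1 + 5*5) + (⅛)*41) - 1*43913 = (-14/3 + (-1 + 25) + 41/8) - 43913 = (-14/3 + 24 + 41/8) - 43913 = 587/24 - 43913 = -1053325/24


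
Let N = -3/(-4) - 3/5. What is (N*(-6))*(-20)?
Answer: 18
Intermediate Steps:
N = 3/20 (N = -3*(-¼) - 3*⅕ = ¾ - ⅗ = 3/20 ≈ 0.15000)
(N*(-6))*(-20) = ((3/20)*(-6))*(-20) = -9/10*(-20) = 18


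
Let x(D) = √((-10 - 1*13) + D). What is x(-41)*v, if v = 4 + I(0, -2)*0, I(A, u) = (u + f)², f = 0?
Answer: 32*I ≈ 32.0*I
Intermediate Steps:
I(A, u) = u² (I(A, u) = (u + 0)² = u²)
v = 4 (v = 4 + (-2)²*0 = 4 + 4*0 = 4 + 0 = 4)
x(D) = √(-23 + D) (x(D) = √((-10 - 13) + D) = √(-23 + D))
x(-41)*v = √(-23 - 41)*4 = √(-64)*4 = (8*I)*4 = 32*I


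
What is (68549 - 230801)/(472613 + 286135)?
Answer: -13521/63229 ≈ -0.21384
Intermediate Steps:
(68549 - 230801)/(472613 + 286135) = -162252/758748 = -162252*1/758748 = -13521/63229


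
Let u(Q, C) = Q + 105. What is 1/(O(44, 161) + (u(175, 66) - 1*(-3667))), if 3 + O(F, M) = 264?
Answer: 1/4208 ≈ 0.00023764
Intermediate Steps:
u(Q, C) = 105 + Q
O(F, M) = 261 (O(F, M) = -3 + 264 = 261)
1/(O(44, 161) + (u(175, 66) - 1*(-3667))) = 1/(261 + ((105 + 175) - 1*(-3667))) = 1/(261 + (280 + 3667)) = 1/(261 + 3947) = 1/4208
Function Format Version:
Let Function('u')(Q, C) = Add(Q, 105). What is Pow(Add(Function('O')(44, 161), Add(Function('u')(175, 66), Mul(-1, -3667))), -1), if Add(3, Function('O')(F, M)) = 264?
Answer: Rational(1, 4208) ≈ 0.00023764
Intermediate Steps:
Function('u')(Q, C) = Add(105, Q)
Function('O')(F, M) = 261 (Function('O')(F, M) = Add(-3, 264) = 261)
Pow(Add(Function('O')(44, 161), Add(Function('u')(175, 66), Mul(-1, -3667))), -1) = Pow(Add(261, Add(Add(105, 175), Mul(-1, -3667))), -1) = Pow(Add(261, Add(280, 3667)), -1) = Pow(Add(261, 3947), -1) = Pow(4208, -1) = Rational(1, 4208)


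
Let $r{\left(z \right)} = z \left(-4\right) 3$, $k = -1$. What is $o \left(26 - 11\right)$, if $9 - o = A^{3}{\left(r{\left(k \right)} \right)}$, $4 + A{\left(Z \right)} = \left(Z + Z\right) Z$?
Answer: $-343594425$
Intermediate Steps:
$r{\left(z \right)} = - 12 z$ ($r{\left(z \right)} = - 4 z 3 = - 12 z$)
$A{\left(Z \right)} = -4 + 2 Z^{2}$ ($A{\left(Z \right)} = -4 + \left(Z + Z\right) Z = -4 + 2 Z Z = -4 + 2 Z^{2}$)
$o = -22906295$ ($o = 9 - \left(-4 + 2 \left(\left(-12\right) \left(-1\right)\right)^{2}\right)^{3} = 9 - \left(-4 + 2 \cdot 12^{2}\right)^{3} = 9 - \left(-4 + 2 \cdot 144\right)^{3} = 9 - \left(-4 + 288\right)^{3} = 9 - 284^{3} = 9 - 22906304 = -22906295$)
$o \left(26 - 11\right) = - 22906295 \left(26 - 11\right) = \left(-22906295\right) 15 = -343594425$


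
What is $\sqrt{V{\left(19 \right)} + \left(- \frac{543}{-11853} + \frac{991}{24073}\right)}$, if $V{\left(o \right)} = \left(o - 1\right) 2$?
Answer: $\frac{\sqrt{36272917832010454}}{31704141} \approx 6.0072$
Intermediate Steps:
$V{\left(o \right)} = -2 + 2 o$ ($V{\left(o \right)} = \left(-1 + o\right) 2 = -2 + 2 o$)
$\sqrt{V{\left(19 \right)} + \left(- \frac{543}{-11853} + \frac{991}{24073}\right)} = \sqrt{\left(-2 + 2 \cdot 19\right) + \left(- \frac{543}{-11853} + \frac{991}{24073}\right)} = \sqrt{\left(-2 + 38\right) + \left(\left(-543\right) \left(- \frac{1}{11853}\right) + 991 \cdot \frac{1}{24073}\right)} = \sqrt{36 + \left(\frac{181}{3951} + \frac{991}{24073}\right)} = \sqrt{36 + \frac{8272654}{95112423}} = \sqrt{\frac{3432319882}{95112423}} = \frac{\sqrt{36272917832010454}}{31704141}$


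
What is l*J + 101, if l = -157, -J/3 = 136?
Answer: 64157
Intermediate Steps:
J = -408 (J = -3*136 = -408)
l*J + 101 = -157*(-408) + 101 = 64056 + 101 = 64157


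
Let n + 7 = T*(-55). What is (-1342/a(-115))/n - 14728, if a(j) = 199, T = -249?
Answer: -20058888639/1361956 ≈ -14728.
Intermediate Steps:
n = 13688 (n = -7 - 249*(-55) = -7 + 13695 = 13688)
(-1342/a(-115))/n - 14728 = -1342/199/13688 - 14728 = -1342*1/199*(1/13688) - 14728 = -1342/199*1/13688 - 14728 = -671/1361956 - 14728 = -20058888639/1361956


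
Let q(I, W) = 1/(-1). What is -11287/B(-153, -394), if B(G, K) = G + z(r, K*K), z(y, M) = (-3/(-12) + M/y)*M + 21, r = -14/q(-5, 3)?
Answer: -79009/12049378587 ≈ -6.5571e-6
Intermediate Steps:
q(I, W) = -1
r = 14 (r = -14/(-1) = -14*(-1) = 14)
z(y, M) = 21 + M*(1/4 + M/y) (z(y, M) = (-3*(-1/12) + M/y)*M + 21 = (1/4 + M/y)*M + 21 = M*(1/4 + M/y) + 21 = 21 + M*(1/4 + M/y))
B(G, K) = 21 + G + K**2/4 + K**4/14 (B(G, K) = G + (21 + (K*K)/4 + (K*K)**2/14) = G + (21 + K**2/4 + (K**2)**2*(1/14)) = G + (21 + K**2/4 + K**4*(1/14)) = G + (21 + K**2/4 + K**4/14) = 21 + G + K**2/4 + K**4/14)
-11287/B(-153, -394) = -11287/(21 - 153 + (1/4)*(-394)**2 + (1/14)*(-394)**4) = -11287/(21 - 153 + (1/4)*155236 + (1/14)*24098215696) = -11287/(21 - 153 + 38809 + 12049107848/7) = -11287/12049378587/7 = -11287*7/12049378587 = -79009/12049378587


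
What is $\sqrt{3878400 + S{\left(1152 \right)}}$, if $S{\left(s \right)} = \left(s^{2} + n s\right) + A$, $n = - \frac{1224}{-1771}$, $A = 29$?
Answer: $\frac{\sqrt{16329344323061}}{1771} \approx 2281.7$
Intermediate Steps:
$n = \frac{1224}{1771}$ ($n = \left(-1224\right) \left(- \frac{1}{1771}\right) = \frac{1224}{1771} \approx 0.69114$)
$S{\left(s \right)} = 29 + s^{2} + \frac{1224 s}{1771}$ ($S{\left(s \right)} = \left(s^{2} + \frac{1224 s}{1771}\right) + 29 = 29 + s^{2} + \frac{1224 s}{1771}$)
$\sqrt{3878400 + S{\left(1152 \right)}} = \sqrt{3878400 + \left(29 + 1152^{2} + \frac{1224}{1771} \cdot 1152\right)} = \sqrt{3878400 + \left(29 + 1327104 + \frac{1410048}{1771}\right)} = \sqrt{3878400 + \frac{2351762591}{1771}} = \sqrt{\frac{9220408991}{1771}} = \frac{\sqrt{16329344323061}}{1771}$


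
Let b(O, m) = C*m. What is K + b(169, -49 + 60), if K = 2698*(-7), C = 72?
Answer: -18094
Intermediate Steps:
K = -18886
b(O, m) = 72*m
K + b(169, -49 + 60) = -18886 + 72*(-49 + 60) = -18886 + 72*11 = -18886 + 792 = -18094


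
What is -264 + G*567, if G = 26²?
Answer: 383028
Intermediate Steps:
G = 676
-264 + G*567 = -264 + 676*567 = -264 + 383292 = 383028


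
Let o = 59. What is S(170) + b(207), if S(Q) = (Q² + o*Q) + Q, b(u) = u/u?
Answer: 39101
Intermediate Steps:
b(u) = 1
S(Q) = Q² + 60*Q (S(Q) = (Q² + 59*Q) + Q = Q² + 60*Q)
S(170) + b(207) = 170*(60 + 170) + 1 = 170*230 + 1 = 39100 + 1 = 39101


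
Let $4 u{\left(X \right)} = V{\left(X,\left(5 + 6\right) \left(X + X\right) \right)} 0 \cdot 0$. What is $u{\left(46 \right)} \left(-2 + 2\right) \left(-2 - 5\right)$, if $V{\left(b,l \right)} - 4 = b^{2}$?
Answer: $0$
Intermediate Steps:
$V{\left(b,l \right)} = 4 + b^{2}$
$u{\left(X \right)} = 0$ ($u{\left(X \right)} = \frac{\left(4 + X^{2}\right) 0 \cdot 0}{4} = \frac{0 \cdot 0}{4} = \frac{1}{4} \cdot 0 = 0$)
$u{\left(46 \right)} \left(-2 + 2\right) \left(-2 - 5\right) = 0 \left(-2 + 2\right) \left(-2 - 5\right) = 0 \cdot 0 \left(-7\right) = 0 \cdot 0 = 0$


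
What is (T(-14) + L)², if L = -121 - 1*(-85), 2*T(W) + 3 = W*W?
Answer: 14641/4 ≈ 3660.3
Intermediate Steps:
T(W) = -3/2 + W²/2 (T(W) = -3/2 + (W*W)/2 = -3/2 + W²/2)
L = -36 (L = -121 + 85 = -36)
(T(-14) + L)² = ((-3/2 + (½)*(-14)²) - 36)² = ((-3/2 + (½)*196) - 36)² = ((-3/2 + 98) - 36)² = (193/2 - 36)² = (121/2)² = 14641/4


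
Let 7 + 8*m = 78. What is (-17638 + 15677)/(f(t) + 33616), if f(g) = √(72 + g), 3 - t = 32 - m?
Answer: -527367808/9040283233 + 3922*√830/9040283233 ≈ -0.058323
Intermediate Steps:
m = 71/8 (m = -7/8 + (⅛)*78 = -7/8 + 39/4 = 71/8 ≈ 8.8750)
t = -161/8 (t = 3 - (32 - 1*71/8) = 3 - (32 - 71/8) = 3 - 1*185/8 = 3 - 185/8 = -161/8 ≈ -20.125)
(-17638 + 15677)/(f(t) + 33616) = (-17638 + 15677)/(√(72 - 161/8) + 33616) = -1961/(√(415/8) + 33616) = -1961/(√830/4 + 33616) = -1961/(33616 + √830/4)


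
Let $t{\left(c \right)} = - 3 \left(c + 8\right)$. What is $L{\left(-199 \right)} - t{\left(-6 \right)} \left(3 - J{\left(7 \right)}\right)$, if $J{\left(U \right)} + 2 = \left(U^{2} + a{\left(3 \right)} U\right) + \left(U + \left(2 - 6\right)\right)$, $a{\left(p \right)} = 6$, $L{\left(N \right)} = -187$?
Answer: $-721$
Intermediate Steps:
$t{\left(c \right)} = -24 - 3 c$ ($t{\left(c \right)} = - 3 \left(8 + c\right) = -24 - 3 c$)
$J{\left(U \right)} = -6 + U^{2} + 7 U$ ($J{\left(U \right)} = -2 + \left(\left(U^{2} + 6 U\right) + \left(U + \left(2 - 6\right)\right)\right) = -2 + \left(\left(U^{2} + 6 U\right) + \left(U - 4\right)\right) = -2 + \left(\left(U^{2} + 6 U\right) + \left(-4 + U\right)\right) = -2 + \left(-4 + U^{2} + 7 U\right) = -6 + U^{2} + 7 U$)
$L{\left(-199 \right)} - t{\left(-6 \right)} \left(3 - J{\left(7 \right)}\right) = -187 - \left(-24 - -18\right) \left(3 - \left(-6 + 7^{2} + 7 \cdot 7\right)\right) = -187 - \left(-24 + 18\right) \left(3 - \left(-6 + 49 + 49\right)\right) = -187 - - 6 \left(3 - 92\right) = -187 - \left(-6\right) \left(-89\right) = -187 - 534 = -721$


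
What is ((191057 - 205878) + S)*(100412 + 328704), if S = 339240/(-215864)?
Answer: -15602558205088/2453 ≈ -6.3606e+9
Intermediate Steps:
S = -3855/2453 (S = 339240*(-1/215864) = -3855/2453 ≈ -1.5715)
((191057 - 205878) + S)*(100412 + 328704) = ((191057 - 205878) - 3855/2453)*(100412 + 328704) = (-14821 - 3855/2453)*429116 = -36359768/2453*429116 = -15602558205088/2453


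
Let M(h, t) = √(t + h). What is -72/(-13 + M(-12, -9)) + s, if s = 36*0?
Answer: 468/95 + 36*I*√21/95 ≈ 4.9263 + 1.7366*I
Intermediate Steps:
M(h, t) = √(h + t)
s = 0
-72/(-13 + M(-12, -9)) + s = -72/(-13 + √(-12 - 9)) + 0 = -72/(-13 + √(-21)) + 0 = -72/(-13 + I*√21) + 0 = -72/(-13 + I*√21)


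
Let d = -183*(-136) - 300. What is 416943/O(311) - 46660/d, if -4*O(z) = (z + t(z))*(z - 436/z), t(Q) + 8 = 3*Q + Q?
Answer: -1641947868233/305204481855 ≈ -5.3798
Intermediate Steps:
t(Q) = -8 + 4*Q (t(Q) = -8 + (3*Q + Q) = -8 + 4*Q)
d = 24588 (d = 24888 - 300 = 24588)
O(z) = -(-8 + 5*z)*(z - 436/z)/4 (O(z) = -(z + (-8 + 4*z))*(z - 436/z)/4 = -(-8 + 5*z)*(z - 436/z)/4)
416943/O(311) - 46660/d = 416943/(545 - 872/311 + 2*311 - 5/4*311²) - 46660/24588 = 416943/(545 - 872*1/311 + 622 - 5/4*96721) - 46660*1/24588 = 416943/(545 - 872/311 + 622 - 483605/4) - 11665/6147 = 416943/(-148952895/1244) - 11665/6147 = 416943*(-1244/148952895) - 11665/6147 = -172892364/49650965 - 11665/6147 = -1641947868233/305204481855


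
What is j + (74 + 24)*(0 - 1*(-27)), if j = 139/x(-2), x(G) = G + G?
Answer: 10445/4 ≈ 2611.3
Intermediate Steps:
x(G) = 2*G
j = -139/4 (j = 139/((2*(-2))) = 139/(-4) = 139*(-¼) = -139/4 ≈ -34.750)
j + (74 + 24)*(0 - 1*(-27)) = -139/4 + (74 + 24)*(0 - 1*(-27)) = -139/4 + 98*(0 + 27) = -139/4 + 98*27 = -139/4 + 2646 = 10445/4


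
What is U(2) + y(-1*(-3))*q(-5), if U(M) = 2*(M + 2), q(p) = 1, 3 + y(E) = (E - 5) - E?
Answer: 0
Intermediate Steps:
y(E) = -8 (y(E) = -3 + ((E - 5) - E) = -3 + ((-5 + E) - E) = -3 - 5 = -8)
U(M) = 4 + 2*M (U(M) = 2*(2 + M) = 4 + 2*M)
U(2) + y(-1*(-3))*q(-5) = (4 + 2*2) - 8*1 = (4 + 4) - 8 = 8 - 8 = 0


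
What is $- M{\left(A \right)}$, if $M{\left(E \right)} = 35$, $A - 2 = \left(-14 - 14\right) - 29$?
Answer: $-35$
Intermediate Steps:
$A = -55$ ($A = 2 - 57 = -55$)
$- M{\left(A \right)} = \left(-1\right) 35 = -35$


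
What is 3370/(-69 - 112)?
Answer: -3370/181 ≈ -18.619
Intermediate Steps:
3370/(-69 - 112) = 3370/(-181) = 3370*(-1/181) = -3370/181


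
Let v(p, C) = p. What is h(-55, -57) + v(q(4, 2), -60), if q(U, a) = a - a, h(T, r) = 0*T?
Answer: 0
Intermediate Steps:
h(T, r) = 0
q(U, a) = 0
h(-55, -57) + v(q(4, 2), -60) = 0 + 0 = 0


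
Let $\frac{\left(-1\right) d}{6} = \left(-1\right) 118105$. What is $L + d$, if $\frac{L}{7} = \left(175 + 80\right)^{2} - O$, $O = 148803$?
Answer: $122184$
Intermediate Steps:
$L = -586446$ ($L = 7 \left(\left(175 + 80\right)^{2} - 148803\right) = 7 \left(255^{2} - 148803\right) = 7 \left(65025 - 148803\right) = 7 \left(-83778\right) = -586446$)
$d = 708630$ ($d = - 6 \left(\left(-1\right) 118105\right) = \left(-6\right) \left(-118105\right) = 708630$)
$L + d = -586446 + 708630 = 122184$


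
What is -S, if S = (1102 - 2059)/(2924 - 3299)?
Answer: -319/125 ≈ -2.5520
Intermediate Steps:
S = 319/125 (S = -957/(-375) = -957*(-1/375) = 319/125 ≈ 2.5520)
-S = -1*319/125 = -319/125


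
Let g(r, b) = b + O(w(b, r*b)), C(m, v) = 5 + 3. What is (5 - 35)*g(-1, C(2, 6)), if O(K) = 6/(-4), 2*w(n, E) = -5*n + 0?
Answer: -195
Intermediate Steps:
w(n, E) = -5*n/2 (w(n, E) = (-5*n + 0)/2 = (-5*n)/2 = -5*n/2)
O(K) = -3/2 (O(K) = 6*(-¼) = -3/2)
C(m, v) = 8
g(r, b) = -3/2 + b (g(r, b) = b - 3/2 = -3/2 + b)
(5 - 35)*g(-1, C(2, 6)) = (5 - 35)*(-3/2 + 8) = -30*13/2 = -195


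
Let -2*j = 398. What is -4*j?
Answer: 796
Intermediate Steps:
j = -199 (j = -1/2*398 = -199)
-4*j = -4*(-199) = 796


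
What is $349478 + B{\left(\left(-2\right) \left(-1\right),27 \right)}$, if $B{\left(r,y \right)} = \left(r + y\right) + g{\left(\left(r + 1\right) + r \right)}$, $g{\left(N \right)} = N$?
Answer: $349512$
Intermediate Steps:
$B{\left(r,y \right)} = 1 + y + 3 r$ ($B{\left(r,y \right)} = \left(r + y\right) + \left(\left(r + 1\right) + r\right) = \left(r + y\right) + \left(\left(1 + r\right) + r\right) = \left(r + y\right) + \left(1 + 2 r\right) = 1 + y + 3 r$)
$349478 + B{\left(\left(-2\right) \left(-1\right),27 \right)} = 349478 + \left(1 + 27 + 3 \left(\left(-2\right) \left(-1\right)\right)\right) = 349478 + \left(1 + 27 + 3 \cdot 2\right) = 349478 + \left(1 + 27 + 6\right) = 349478 + 34 = 349512$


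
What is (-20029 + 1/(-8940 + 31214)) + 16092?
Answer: -87692737/22274 ≈ -3937.0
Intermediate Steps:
(-20029 + 1/(-8940 + 31214)) + 16092 = (-20029 + 1/22274) + 16092 = -446125945/22274 + 16092 = -87692737/22274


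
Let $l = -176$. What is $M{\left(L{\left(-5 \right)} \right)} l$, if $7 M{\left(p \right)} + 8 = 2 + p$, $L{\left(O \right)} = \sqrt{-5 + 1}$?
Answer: $\frac{1056}{7} - \frac{352 i}{7} \approx 150.86 - 50.286 i$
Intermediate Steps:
$L{\left(O \right)} = 2 i$ ($L{\left(O \right)} = \sqrt{-4} = 2 i$)
$M{\left(p \right)} = - \frac{6}{7} + \frac{p}{7}$ ($M{\left(p \right)} = - \frac{8}{7} + \frac{2 + p}{7} = - \frac{8}{7} + \left(\frac{2}{7} + \frac{p}{7}\right) = - \frac{6}{7} + \frac{p}{7}$)
$M{\left(L{\left(-5 \right)} \right)} l = \left(- \frac{6}{7} + \frac{2 i}{7}\right) \left(-176\right) = \frac{1056}{7} - \frac{352 i}{7}$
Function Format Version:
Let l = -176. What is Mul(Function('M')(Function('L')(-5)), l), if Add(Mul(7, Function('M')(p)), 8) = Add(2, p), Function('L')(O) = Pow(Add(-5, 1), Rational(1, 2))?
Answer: Add(Rational(1056, 7), Mul(Rational(-352, 7), I)) ≈ Add(150.86, Mul(-50.286, I))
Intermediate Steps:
Function('L')(O) = Mul(2, I) (Function('L')(O) = Pow(-4, Rational(1, 2)) = Mul(2, I))
Function('M')(p) = Add(Rational(-6, 7), Mul(Rational(1, 7), p)) (Function('M')(p) = Add(Rational(-8, 7), Mul(Rational(1, 7), Add(2, p))) = Add(Rational(-8, 7), Add(Rational(2, 7), Mul(Rational(1, 7), p))) = Add(Rational(-6, 7), Mul(Rational(1, 7), p)))
Mul(Function('M')(Function('L')(-5)), l) = Mul(Add(Rational(-6, 7), Mul(Rational(1, 7), Mul(2, I))), -176) = Mul(Add(Rational(-6, 7), Mul(Rational(2, 7), I)), -176) = Add(Rational(1056, 7), Mul(Rational(-352, 7), I))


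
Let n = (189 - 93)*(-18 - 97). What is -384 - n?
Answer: 10656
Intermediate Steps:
n = -11040 (n = 96*(-115) = -11040)
-384 - n = -384 - 1*(-11040) = -384 + 11040 = 10656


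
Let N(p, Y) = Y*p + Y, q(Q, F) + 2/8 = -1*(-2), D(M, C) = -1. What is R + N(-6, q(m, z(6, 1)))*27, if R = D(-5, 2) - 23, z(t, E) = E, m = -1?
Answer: -1041/4 ≈ -260.25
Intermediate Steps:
q(Q, F) = 7/4 (q(Q, F) = -¼ - 1*(-2) = -¼ + 2 = 7/4)
R = -24 (R = -1 - 23 = -24)
N(p, Y) = Y + Y*p
R + N(-6, q(m, z(6, 1)))*27 = -24 + (7*(1 - 6)/4)*27 = -24 + ((7/4)*(-5))*27 = -24 - 35/4*27 = -24 - 945/4 = -1041/4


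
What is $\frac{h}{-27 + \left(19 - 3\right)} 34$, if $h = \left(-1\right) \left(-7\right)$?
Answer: $- \frac{238}{11} \approx -21.636$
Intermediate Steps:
$h = 7$
$\frac{h}{-27 + \left(19 - 3\right)} 34 = \frac{7}{-27 + \left(19 - 3\right)} 34 = \frac{7}{-27 + 16} \cdot 34 = \frac{7}{-11} \cdot 34 = 7 \left(- \frac{1}{11}\right) 34 = \left(- \frac{7}{11}\right) 34 = - \frac{238}{11}$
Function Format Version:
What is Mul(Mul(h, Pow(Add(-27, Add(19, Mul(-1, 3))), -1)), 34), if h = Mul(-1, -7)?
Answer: Rational(-238, 11) ≈ -21.636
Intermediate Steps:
h = 7
Mul(Mul(h, Pow(Add(-27, Add(19, Mul(-1, 3))), -1)), 34) = Mul(Mul(7, Pow(Add(-27, Add(19, Mul(-1, 3))), -1)), 34) = Mul(Mul(7, Pow(Add(-27, Add(19, -3)), -1)), 34) = Mul(Mul(7, Pow(Add(-27, 16), -1)), 34) = Mul(Mul(7, Pow(-11, -1)), 34) = Mul(Mul(7, Rational(-1, 11)), 34) = Mul(Rational(-7, 11), 34) = Rational(-238, 11)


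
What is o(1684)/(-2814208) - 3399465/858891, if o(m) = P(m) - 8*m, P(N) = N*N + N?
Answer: -999364015609/201424826944 ≈ -4.9615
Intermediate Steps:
P(N) = N + N² (P(N) = N² + N = N + N²)
o(m) = -8*m + m*(1 + m) (o(m) = m*(1 + m) - 8*m = -8*m + m*(1 + m))
o(1684)/(-2814208) - 3399465/858891 = (1684*(-7 + 1684))/(-2814208) - 3399465/858891 = (1684*1677)*(-1/2814208) - 3399465*1/858891 = 2824068*(-1/2814208) - 1133155/286297 = -706017/703552 - 1133155/286297 = -999364015609/201424826944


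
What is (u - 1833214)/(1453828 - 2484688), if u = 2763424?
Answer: -31007/34362 ≈ -0.90236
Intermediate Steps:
(u - 1833214)/(1453828 - 2484688) = (2763424 - 1833214)/(1453828 - 2484688) = 930210/(-1030860) = 930210*(-1/1030860) = -31007/34362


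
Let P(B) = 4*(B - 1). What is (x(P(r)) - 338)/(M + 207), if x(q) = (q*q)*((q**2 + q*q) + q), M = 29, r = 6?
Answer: 163831/118 ≈ 1388.4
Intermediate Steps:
P(B) = -4 + 4*B (P(B) = 4*(-1 + B) = -4 + 4*B)
x(q) = q**2*(q + 2*q**2) (x(q) = q**2*((q**2 + q**2) + q) = q**2*(2*q**2 + q) = q**2*(q + 2*q**2))
(x(P(r)) - 338)/(M + 207) = ((-4 + 4*6)**3*(1 + 2*(-4 + 4*6)) - 338)/(29 + 207) = ((-4 + 24)**3*(1 + 2*(-4 + 24)) - 338)/236 = (20**3*(1 + 2*20) - 338)*(1/236) = (8000*(1 + 40) - 338)*(1/236) = (8000*41 - 338)*(1/236) = (328000 - 338)*(1/236) = 327662*(1/236) = 163831/118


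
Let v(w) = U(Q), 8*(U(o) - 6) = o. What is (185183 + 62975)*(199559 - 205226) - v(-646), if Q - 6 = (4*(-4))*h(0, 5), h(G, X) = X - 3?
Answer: -5625245555/4 ≈ -1.4063e+9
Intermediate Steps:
h(G, X) = -3 + X
Q = -26 (Q = 6 + (4*(-4))*(-3 + 5) = 6 - 16*2 = 6 - 32 = -26)
U(o) = 6 + o/8
v(w) = 11/4 (v(w) = 6 + (⅛)*(-26) = 6 - 13/4 = 11/4)
(185183 + 62975)*(199559 - 205226) - v(-646) = (185183 + 62975)*(199559 - 205226) - 1*11/4 = 248158*(-5667) - 11/4 = -1406311386 - 11/4 = -5625245555/4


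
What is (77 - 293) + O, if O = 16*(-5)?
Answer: -296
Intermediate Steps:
O = -80
(77 - 293) + O = (77 - 293) - 80 = -216 - 80 = -296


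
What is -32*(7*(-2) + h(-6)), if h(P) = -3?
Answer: 544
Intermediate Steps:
-32*(7*(-2) + h(-6)) = -32*(7*(-2) - 3) = -32*(-14 - 3) = -32*(-17) = 544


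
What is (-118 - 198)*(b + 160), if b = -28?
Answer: -41712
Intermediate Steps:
(-118 - 198)*(b + 160) = (-118 - 198)*(-28 + 160) = -316*132 = -41712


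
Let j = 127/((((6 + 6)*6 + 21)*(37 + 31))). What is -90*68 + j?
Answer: -38702753/6324 ≈ -6120.0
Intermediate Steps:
j = 127/6324 (j = 127/(((12*6 + 21)*68)) = 127/(((72 + 21)*68)) = 127/((93*68)) = 127/6324 ≈ 0.020082)
-90*68 + j = -90*68 + 127/6324 = -6120 + 127/6324 = -38702753/6324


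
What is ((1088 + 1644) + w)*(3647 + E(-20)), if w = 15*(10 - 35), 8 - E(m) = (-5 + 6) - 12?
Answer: 8640762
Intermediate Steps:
E(m) = 19 (E(m) = 8 - ((-5 + 6) - 12) = 8 - (1 - 12) = 8 - 1*(-11) = 8 + 11 = 19)
w = -375 (w = 15*(-25) = -375)
((1088 + 1644) + w)*(3647 + E(-20)) = ((1088 + 1644) - 375)*(3647 + 19) = (2732 - 375)*3666 = 2357*3666 = 8640762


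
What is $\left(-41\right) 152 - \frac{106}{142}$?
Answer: $- \frac{442525}{71} \approx -6232.8$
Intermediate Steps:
$\left(-41\right) 152 - \frac{106}{142} = -6232 - \frac{53}{71} = - \frac{442525}{71}$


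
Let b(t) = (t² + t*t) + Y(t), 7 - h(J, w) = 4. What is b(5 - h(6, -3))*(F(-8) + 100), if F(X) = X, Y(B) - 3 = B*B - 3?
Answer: 1104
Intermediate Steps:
Y(B) = B² (Y(B) = 3 + (B*B - 3) = 3 + (B² - 3) = 3 + (-3 + B²) = B²)
h(J, w) = 3 (h(J, w) = 7 - 1*4 = 7 - 4 = 3)
b(t) = 3*t² (b(t) = (t² + t*t) + t² = (t² + t²) + t² = 2*t² + t² = 3*t²)
b(5 - h(6, -3))*(F(-8) + 100) = (3*(5 - 1*3)²)*(-8 + 100) = (3*(5 - 3)²)*92 = (3*2²)*92 = (3*4)*92 = 12*92 = 1104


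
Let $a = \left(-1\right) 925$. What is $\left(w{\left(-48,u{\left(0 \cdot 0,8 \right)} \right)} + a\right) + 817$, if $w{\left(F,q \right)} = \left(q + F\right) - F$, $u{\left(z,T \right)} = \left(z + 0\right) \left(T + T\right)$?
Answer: $-108$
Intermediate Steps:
$u{\left(z,T \right)} = 2 T z$ ($u{\left(z,T \right)} = z 2 T = 2 T z$)
$w{\left(F,q \right)} = q$ ($w{\left(F,q \right)} = \left(F + q\right) - F = q$)
$a = -925$
$\left(w{\left(-48,u{\left(0 \cdot 0,8 \right)} \right)} + a\right) + 817 = \left(2 \cdot 8 \cdot 0 \cdot 0 - 925\right) + 817 = \left(2 \cdot 8 \cdot 0 - 925\right) + 817 = \left(0 - 925\right) + 817 = -925 + 817 = -108$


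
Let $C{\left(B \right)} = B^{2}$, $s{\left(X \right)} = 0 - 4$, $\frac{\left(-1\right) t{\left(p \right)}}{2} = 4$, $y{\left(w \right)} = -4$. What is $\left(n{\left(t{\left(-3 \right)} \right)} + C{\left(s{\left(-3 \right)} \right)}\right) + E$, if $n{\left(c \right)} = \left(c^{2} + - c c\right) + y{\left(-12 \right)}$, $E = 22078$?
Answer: $22090$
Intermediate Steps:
$t{\left(p \right)} = -8$ ($t{\left(p \right)} = \left(-2\right) 4 = -8$)
$s{\left(X \right)} = -4$
$n{\left(c \right)} = -4$ ($n{\left(c \right)} = \left(c^{2} + - c c\right) - 4 = \left(c^{2} - c^{2}\right) - 4 = 0 - 4 = -4$)
$\left(n{\left(t{\left(-3 \right)} \right)} + C{\left(s{\left(-3 \right)} \right)}\right) + E = \left(-4 + \left(-4\right)^{2}\right) + 22078 = \left(-4 + 16\right) + 22078 = 12 + 22078 = 22090$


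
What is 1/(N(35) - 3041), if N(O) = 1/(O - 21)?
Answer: -14/42573 ≈ -0.00032885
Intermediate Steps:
N(O) = 1/(-21 + O)
1/(N(35) - 3041) = 1/(1/(-21 + 35) - 3041) = 1/(1/14 - 3041) = 1/(-42573/14) = -14/42573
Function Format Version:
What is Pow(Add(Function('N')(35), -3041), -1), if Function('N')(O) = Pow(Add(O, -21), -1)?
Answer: Rational(-14, 42573) ≈ -0.00032885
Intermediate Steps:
Function('N')(O) = Pow(Add(-21, O), -1)
Pow(Add(Function('N')(35), -3041), -1) = Pow(Add(Pow(Add(-21, 35), -1), -3041), -1) = Pow(Add(Pow(14, -1), -3041), -1) = Pow(Add(Rational(1, 14), -3041), -1) = Pow(Rational(-42573, 14), -1) = Rational(-14, 42573)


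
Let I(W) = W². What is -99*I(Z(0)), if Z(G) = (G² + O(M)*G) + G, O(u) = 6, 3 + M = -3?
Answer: 0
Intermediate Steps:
M = -6 (M = -3 - 3 = -6)
Z(G) = G² + 7*G (Z(G) = (G² + 6*G) + G = G² + 7*G)
-99*I(Z(0)) = -99*(0*(7 + 0))² = -99*(0*7)² = -99*0² = -99*0 = 0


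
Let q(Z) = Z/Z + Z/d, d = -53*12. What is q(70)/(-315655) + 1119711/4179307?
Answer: 112393492730309/419511690045030 ≈ 0.26792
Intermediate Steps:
d = -636
q(Z) = 1 - Z/636 (q(Z) = Z/Z + Z/(-636) = 1 + Z*(-1/636) = 1 - Z/636)
q(70)/(-315655) + 1119711/4179307 = (1 - 1/636*70)/(-315655) + 1119711/4179307 = (1 - 35/318)*(-1/315655) + 1119711*(1/4179307) = (283/318)*(-1/315655) + 1119711/4179307 = -283/100378290 + 1119711/4179307 = 112393492730309/419511690045030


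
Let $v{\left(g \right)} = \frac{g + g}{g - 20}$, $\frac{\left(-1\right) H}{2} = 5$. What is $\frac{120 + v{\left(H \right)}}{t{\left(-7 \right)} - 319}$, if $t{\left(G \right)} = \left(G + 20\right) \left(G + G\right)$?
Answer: $- \frac{362}{1503} \approx -0.24085$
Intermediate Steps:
$H = -10$ ($H = \left(-2\right) 5 = -10$)
$v{\left(g \right)} = \frac{2 g}{-20 + g}$
$t{\left(G \right)} = 2 G \left(20 + G\right)$ ($t{\left(G \right)} = \left(20 + G\right) 2 G = 2 G \left(20 + G\right)$)
$\frac{120 + v{\left(H \right)}}{t{\left(-7 \right)} - 319} = \frac{120 + 2 \left(-10\right) \frac{1}{-20 - 10}}{2 \left(-7\right) \left(20 - 7\right) - 319} = \frac{120 + 2 \left(-10\right) \frac{1}{-30}}{2 \left(-7\right) 13 - 319} = \frac{120 + 2 \left(-10\right) \left(- \frac{1}{30}\right)}{-182 - 319} = \frac{120 + \frac{2}{3}}{-501} = \frac{362}{3} \left(- \frac{1}{501}\right) = - \frac{362}{1503}$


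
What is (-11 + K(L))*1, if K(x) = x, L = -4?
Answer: -15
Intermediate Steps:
(-11 + K(L))*1 = (-11 - 4)*1 = -15*1 = -15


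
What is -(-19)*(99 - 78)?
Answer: 399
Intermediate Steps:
-(-19)*(99 - 78) = -(-19)*21 = -1*(-399) = 399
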